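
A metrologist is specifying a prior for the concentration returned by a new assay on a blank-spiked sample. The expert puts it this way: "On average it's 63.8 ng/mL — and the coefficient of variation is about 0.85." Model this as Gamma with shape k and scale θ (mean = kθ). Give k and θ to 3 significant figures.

k ≈ 1.38, θ ≈ 46.1

For Gamma(k, scale θ): mean = kθ, variance = kθ², so CV = 1/√k.
CV = 0.85, hence k = 1/CV² = 1.38.
Then θ = mean/k = 63.8/1.38 = 46.1.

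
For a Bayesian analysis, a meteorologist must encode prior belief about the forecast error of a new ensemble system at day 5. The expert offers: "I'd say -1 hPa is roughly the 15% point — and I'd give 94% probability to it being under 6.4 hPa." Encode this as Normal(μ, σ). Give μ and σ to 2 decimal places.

For Normal(μ,σ), the p-quantile is μ + z_p·σ. Here z_{0.15} = -1.036, z_{0.94} = 1.555.
So -1 = μ − 1.036σ and 6.4 = μ + 1.555σ.
Subtracting: σ = (6.4 − -1)/(1.555 − (-1.036)) = 2.86.
Then μ = -1 − (-1.036)·2.86 = 1.96.

μ = 1.96, σ = 2.86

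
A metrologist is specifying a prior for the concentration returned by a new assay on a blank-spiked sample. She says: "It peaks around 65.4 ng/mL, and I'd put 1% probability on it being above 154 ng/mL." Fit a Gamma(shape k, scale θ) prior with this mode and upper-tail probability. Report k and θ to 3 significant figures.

k ≈ 7.48, θ ≈ 10.1

Gamma(k,θ) with k>1 has mode (k−1)θ, so θ = 65.4/(k−1).
Need P(X < 154) = 0.99 with θ tied to k this way. Start at k = 2, θ = 65.4: P(X<154) ≈ 0.682.
Too low — raise k to concentrate. Iterating converges to k ≈ 7.48.
Then θ = 65.4/(7.48−1) ≈ 10.1.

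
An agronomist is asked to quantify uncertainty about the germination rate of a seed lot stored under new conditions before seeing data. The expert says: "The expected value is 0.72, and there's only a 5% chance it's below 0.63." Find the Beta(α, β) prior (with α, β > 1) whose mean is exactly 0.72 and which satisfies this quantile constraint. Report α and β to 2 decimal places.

α ≈ 51.71, β ≈ 20.11

With mean 0.72 fixed, write α = 0.72s, β = 0.28s where s = α+β.
Need P(θ < 0.63) = 0.05 under Beta(0.72s, 0.28s). Normal approximation: (q−m)/√(m(1−m)/s) ≈ z_{0.05} = -1.64, so s ≈ 0.72·0.28·(-1.64)²/(0.63−0.72)² = 67.3.
At s = 67.3: P(θ<0.63) ≈ 0.055. Adjusting to match 0.05 gives s ≈ 71.81.
So α = 0.72·71.81 ≈ 51.71, β = 0.28·71.81 ≈ 20.11.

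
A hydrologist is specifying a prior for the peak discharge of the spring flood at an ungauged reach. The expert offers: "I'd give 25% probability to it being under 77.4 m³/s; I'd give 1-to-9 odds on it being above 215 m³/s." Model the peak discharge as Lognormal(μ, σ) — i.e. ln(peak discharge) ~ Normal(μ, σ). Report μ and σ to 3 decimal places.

μ ≈ 4.701, σ ≈ 0.522

If T ~ Lognormal(μ,σ) then ln T ~ Normal(μ,σ), so the p-quantile of ln T is μ + z_p·σ.
ln(77.4) = 4.349 and ln(215) = 5.371; z_{0.25} = -0.6745, z_{0.9} = 1.282.
σ = (5.371 − 4.349)/(1.282 − (-0.6745)) = 0.522.
μ = 4.349 − (-0.6745)·0.522 = 4.701.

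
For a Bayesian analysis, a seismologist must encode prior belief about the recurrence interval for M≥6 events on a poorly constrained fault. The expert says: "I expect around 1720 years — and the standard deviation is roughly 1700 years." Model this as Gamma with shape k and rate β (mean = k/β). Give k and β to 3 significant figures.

For Gamma(k, rate β): mean = k/β, variance = k/β², so CV = 1/√k.
CV = SD/mean = 1700/1720 = 0.9884, hence k = 1/CV² = 1.02.
Then β = k/mean = 1.02/1720 = 0.000595.

k ≈ 1.02, β ≈ 0.000595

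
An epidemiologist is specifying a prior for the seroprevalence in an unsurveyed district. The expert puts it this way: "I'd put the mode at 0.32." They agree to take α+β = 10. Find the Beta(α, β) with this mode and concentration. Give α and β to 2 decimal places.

For α,β > 1 the Beta mode is (α−1)/(α+β−2). With α+β = 10, the mode is (α−1)/8.
Set (α−1)/8 = 0.32 → α = 1 + 0.32·8 = 3.56.
β = 10 − α = 6.44.

α = 3.56, β = 6.44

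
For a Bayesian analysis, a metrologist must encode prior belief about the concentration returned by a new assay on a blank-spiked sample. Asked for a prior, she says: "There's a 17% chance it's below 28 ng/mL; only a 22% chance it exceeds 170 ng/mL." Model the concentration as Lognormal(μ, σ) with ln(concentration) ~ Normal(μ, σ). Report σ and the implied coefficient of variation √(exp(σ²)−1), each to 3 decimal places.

If T ~ Lognormal(μ,σ) then ln T ~ Normal(μ,σ), so the p-quantile of ln T is μ + z_p·σ.
ln(28) = 3.332 and ln(170) = 5.136; z_{0.17} = -0.9542, z_{0.78} = 0.7722.
σ = (5.136 − 3.332)/(0.7722 − (-0.9542)) = 1.045.
μ = 3.332 − (-0.9542)·1.045 = 4.329.
CV = √(exp(σ²)−1) = √(exp(1.0915)−1) = 1.407.

σ ≈ 1.045, CV ≈ 1.407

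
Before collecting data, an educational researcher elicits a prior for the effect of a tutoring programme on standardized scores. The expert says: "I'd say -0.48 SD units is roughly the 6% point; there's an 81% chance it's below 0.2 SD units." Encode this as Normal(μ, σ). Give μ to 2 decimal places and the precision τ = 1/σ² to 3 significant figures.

μ = -0.05, τ = 12.8

The p-quantile of Normal(μ,σ) is μ + z_p·σ, with z_{0.06} = -1.555 and z_{0.81} = 0.8779.
Eliminate σ: μ = (z₂·x₁ − z₁·x₂)/(z₂ − z₁) = (0.8779·-0.48 − (-1.555)·0.2)/2.433 = -0.05.
Then σ = (x₂ − x₁)/(z₂ − z₁) = (0.2 − -0.48)/2.433 = 0.28.
Precision τ = 1/σ² = 1/0.2795² = 12.8.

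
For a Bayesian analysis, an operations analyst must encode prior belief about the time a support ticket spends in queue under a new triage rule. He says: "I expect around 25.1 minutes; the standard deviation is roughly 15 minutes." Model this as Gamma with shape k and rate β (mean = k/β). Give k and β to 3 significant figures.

k ≈ 2.8, β ≈ 0.112

For Gamma(k, rate β): mean = k/β, variance = k/β², so CV = 1/√k.
CV = SD/mean = 15/25.1 = 0.5976, hence k = 1/CV² = 2.8.
Then β = k/mean = 2.8/25.1 = 0.112.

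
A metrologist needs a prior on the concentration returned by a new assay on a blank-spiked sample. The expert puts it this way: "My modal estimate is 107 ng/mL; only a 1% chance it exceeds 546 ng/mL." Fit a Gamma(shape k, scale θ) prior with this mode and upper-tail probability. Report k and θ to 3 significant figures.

Gamma(k,θ) with k>1 has mode (k−1)θ, so θ = 107/(k−1).
Need P(X < 546) = 0.99 with θ tied to k this way. Start at k = 2, θ = 107: P(X<546) ≈ 0.963.
Too low — raise k to concentrate. Iterating converges to k ≈ 2.47.
Then θ = 107/(2.47−1) ≈ 73.

k ≈ 2.47, θ ≈ 73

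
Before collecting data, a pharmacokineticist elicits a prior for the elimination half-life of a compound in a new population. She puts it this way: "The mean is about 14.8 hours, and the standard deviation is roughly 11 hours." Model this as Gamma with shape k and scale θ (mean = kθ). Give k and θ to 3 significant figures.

k ≈ 1.81, θ ≈ 8.18

For Gamma(k, scale θ): mean = kθ, variance = kθ², so CV = 1/√k.
CV = SD/mean = 11/14.8 = 0.7432, hence k = 1/CV² = 1.81.
Then θ = mean/k = 14.8/1.81 = 8.18.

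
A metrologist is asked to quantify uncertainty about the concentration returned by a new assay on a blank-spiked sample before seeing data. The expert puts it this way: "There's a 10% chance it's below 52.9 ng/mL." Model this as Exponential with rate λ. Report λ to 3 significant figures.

P(T < 52.9) = 1 − e^(−λ·52.9) = 0.1, so λ = −ln(1−0.1)/52.9 = −ln(0.9)/52.9 = 0.00199.

λ ≈ 0.00199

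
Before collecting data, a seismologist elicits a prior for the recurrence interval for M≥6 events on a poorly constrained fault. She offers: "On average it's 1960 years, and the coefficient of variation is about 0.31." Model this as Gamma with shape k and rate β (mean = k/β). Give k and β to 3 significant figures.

For Gamma(k, rate β): mean = k/β, variance = k/β², so CV = 1/√k.
CV = 0.31, hence k = 1/CV² = 10.4.
Then β = k/mean = 10.4/1960 = 0.00531.

k ≈ 10.4, β ≈ 0.00531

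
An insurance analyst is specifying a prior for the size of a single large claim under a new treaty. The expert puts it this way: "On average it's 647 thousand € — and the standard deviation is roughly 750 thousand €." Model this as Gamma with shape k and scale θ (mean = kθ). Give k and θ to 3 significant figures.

k ≈ 0.744, θ ≈ 869

For Gamma(k, scale θ): mean = kθ, variance = kθ², so CV = 1/√k.
CV = SD/mean = 750/647 = 1.159, hence k = 1/CV² = 0.744.
Then θ = mean/k = 647/0.744 = 869.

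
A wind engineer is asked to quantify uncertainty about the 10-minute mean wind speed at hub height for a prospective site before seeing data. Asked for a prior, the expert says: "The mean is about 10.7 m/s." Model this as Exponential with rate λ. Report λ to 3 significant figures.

Exponential mean = 1/λ, so λ = 1/10.7 = 0.0935.

λ ≈ 0.0935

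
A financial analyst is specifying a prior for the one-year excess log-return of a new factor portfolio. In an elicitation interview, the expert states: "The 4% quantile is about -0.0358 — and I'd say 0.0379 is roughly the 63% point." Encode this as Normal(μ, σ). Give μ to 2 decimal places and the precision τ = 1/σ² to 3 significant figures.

μ = 0.03, τ = 798

For Normal(μ,σ), the p-quantile is μ + z_p·σ. Here z_{0.04} = -1.751, z_{0.63} = 0.3319.
So -0.0358 = μ − 1.751σ and 0.0379 = μ + 0.3319σ.
Subtracting: σ = (0.0379 − -0.0358)/(0.3319 − (-1.751)) = 0.04.
Then μ = -0.0358 − (-1.751)·0.04 = 0.03.
Precision τ = 1/σ² = 1/0.03539² = 798.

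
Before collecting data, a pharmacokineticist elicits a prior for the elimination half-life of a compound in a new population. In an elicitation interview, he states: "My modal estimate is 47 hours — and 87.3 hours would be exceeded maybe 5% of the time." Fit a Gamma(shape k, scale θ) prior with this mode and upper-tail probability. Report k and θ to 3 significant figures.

k ≈ 8.26, θ ≈ 6.48

Gamma(k,θ) with k>1 has mode (k−1)θ, so θ = 47/(k−1).
Need P(X < 87.3) = 0.95 with θ tied to k this way. Start at k = 2, θ = 47: P(X<87.3) ≈ 0.554.
Too low — raise k to concentrate. Iterating converges to k ≈ 8.26.
Then θ = 47/(8.26−1) ≈ 6.48.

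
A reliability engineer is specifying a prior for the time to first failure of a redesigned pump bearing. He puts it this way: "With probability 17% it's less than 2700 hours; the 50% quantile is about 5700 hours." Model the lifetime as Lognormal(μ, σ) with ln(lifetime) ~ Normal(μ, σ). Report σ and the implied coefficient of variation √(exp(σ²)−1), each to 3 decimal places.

σ ≈ 0.783, CV ≈ 0.920

If T ~ Lognormal(μ,σ) then ln T ~ Normal(μ,σ), so the p-quantile of ln T is μ + z_p·σ.
ln(2700) = 7.901 and ln(5700) = 8.648; z_{0.17} = -0.9542, z_{0.5} = 0.
σ = (8.648 − 7.901)/(0 − (-0.9542)) = 0.783.
μ = 7.901 − (-0.9542)·0.783 = 8.648.
CV = √(exp(σ²)−1) = √(exp(0.6133)−1) = 0.920.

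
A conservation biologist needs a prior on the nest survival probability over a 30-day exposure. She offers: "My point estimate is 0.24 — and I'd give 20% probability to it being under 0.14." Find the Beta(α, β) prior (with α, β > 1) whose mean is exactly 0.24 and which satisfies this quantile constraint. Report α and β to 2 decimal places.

α ≈ 3.21, β ≈ 10.18

With mean 0.24 fixed, write α = 0.24s, β = 0.76s where s = α+β.
Need P(θ < 0.14) = 0.2 under Beta(0.24s, 0.76s). Normal approximation: (q−m)/√(m(1−m)/s) ≈ z_{0.2} = -0.842, so s ≈ 0.24·0.76·(-0.842)²/(0.14−0.24)² = 12.9.
At s = 12.9: P(θ<0.14) ≈ 0.206. Adjusting to match 0.2 gives s ≈ 13.39.
So α = 0.24·13.39 ≈ 3.21, β = 0.76·13.39 ≈ 10.18.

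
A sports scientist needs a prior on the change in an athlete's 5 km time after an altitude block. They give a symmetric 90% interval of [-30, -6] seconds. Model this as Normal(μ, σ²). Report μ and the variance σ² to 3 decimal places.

μ = -18.000, σ² = 53.224

A symmetric 90% interval runs μ ± z·σ with z = 1.645.
Half-width = 12, so σ = 12/1.645 = 7.2955 and σ² = 53.224.
μ is the interval midpoint, -18.000.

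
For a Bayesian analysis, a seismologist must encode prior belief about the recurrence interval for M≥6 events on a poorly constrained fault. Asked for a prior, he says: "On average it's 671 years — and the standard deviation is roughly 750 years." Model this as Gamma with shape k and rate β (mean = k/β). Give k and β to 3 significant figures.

For Gamma(k, rate β): mean = k/β, variance = k/β², so CV = 1/√k.
CV = SD/mean = 750/671 = 1.118, hence k = 1/CV² = 0.8.
Then β = k/mean = 0.8/671 = 0.00119.

k ≈ 0.8, β ≈ 0.00119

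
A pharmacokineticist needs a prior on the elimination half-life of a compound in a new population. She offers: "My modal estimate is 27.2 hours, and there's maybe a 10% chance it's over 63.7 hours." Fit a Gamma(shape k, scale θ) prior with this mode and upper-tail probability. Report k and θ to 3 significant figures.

k ≈ 3.66, θ ≈ 10.2

Gamma(k,θ) with k>1 has mode (k−1)θ, so θ = 27.2/(k−1).
Need P(X < 63.7) = 0.9 with θ tied to k this way. Start at k = 2, θ = 27.2: P(X<63.7) ≈ 0.679.
Too low — raise k to concentrate. Iterating converges to k ≈ 3.66.
Then θ = 27.2/(3.66−1) ≈ 10.2.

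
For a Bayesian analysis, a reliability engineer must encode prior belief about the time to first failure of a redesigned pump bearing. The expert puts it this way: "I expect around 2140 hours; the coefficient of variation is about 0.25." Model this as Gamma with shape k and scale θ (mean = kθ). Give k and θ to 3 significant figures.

k ≈ 16, θ ≈ 134

For Gamma(k, scale θ): mean = kθ, variance = kθ², so CV = 1/√k.
CV = 0.25, hence k = 1/CV² = 16.
Then θ = mean/k = 2140/16 = 134.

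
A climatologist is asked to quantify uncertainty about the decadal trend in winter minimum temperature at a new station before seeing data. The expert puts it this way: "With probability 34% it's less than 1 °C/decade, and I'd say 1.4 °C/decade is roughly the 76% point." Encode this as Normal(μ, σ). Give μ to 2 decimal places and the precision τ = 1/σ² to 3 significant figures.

The p-quantile of Normal(μ,σ) is μ + z_p·σ, with z_{0.34} = -0.4125 and z_{0.76} = 0.7063.
Eliminate σ: μ = (z₂·x₁ − z₁·x₂)/(z₂ − z₁) = (0.7063·1 − (-0.4125)·1.4)/1.119 = 1.15.
Then σ = (x₂ − x₁)/(z₂ − z₁) = (1.4 − 1)/1.119 = 0.36.
Precision τ = 1/σ² = 1/0.3575² = 7.82.

μ = 1.15, τ = 7.82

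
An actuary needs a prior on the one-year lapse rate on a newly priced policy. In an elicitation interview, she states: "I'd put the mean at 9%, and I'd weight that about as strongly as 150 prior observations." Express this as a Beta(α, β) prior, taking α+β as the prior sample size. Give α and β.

Under the effective-sample-size interpretation, Beta(α, β) has prior mean α/(α+β) and prior sample size α+β.
So α+β = 150 and α/(α+β) = 0.09, giving α = 0.09·150 = 13.5 and β = 150 − 13.5 = 136.5.

α = 13.5, β = 136.5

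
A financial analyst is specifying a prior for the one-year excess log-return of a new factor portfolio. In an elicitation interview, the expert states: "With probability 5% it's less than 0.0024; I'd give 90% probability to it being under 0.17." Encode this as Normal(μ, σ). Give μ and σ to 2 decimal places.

μ = 0.10, σ = 0.06

For Normal(μ,σ), the p-quantile is μ + z_p·σ. Here z_{0.05} = -1.645, z_{0.9} = 1.282.
So 0.0024 = μ − 1.645σ and 0.17 = μ + 1.282σ.
Subtracting: σ = (0.17 − 0.0024)/(1.282 − (-1.645)) = 0.06.
Then μ = 0.0024 − (-1.645)·0.06 = 0.10.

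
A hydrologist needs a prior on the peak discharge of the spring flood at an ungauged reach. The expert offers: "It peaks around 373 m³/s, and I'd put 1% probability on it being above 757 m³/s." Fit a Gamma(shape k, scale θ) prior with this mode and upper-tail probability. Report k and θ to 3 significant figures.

Gamma(k,θ) with k>1 has mode (k−1)θ, so θ = 373/(k−1).
Need P(X < 757) = 0.99 with θ tied to k this way. Start at k = 2, θ = 373: P(X<757) ≈ 0.602.
Too low — raise k to concentrate. Iterating converges to k ≈ 10.8.
Then θ = 373/(10.8−1) ≈ 38.1.

k ≈ 10.8, θ ≈ 38.1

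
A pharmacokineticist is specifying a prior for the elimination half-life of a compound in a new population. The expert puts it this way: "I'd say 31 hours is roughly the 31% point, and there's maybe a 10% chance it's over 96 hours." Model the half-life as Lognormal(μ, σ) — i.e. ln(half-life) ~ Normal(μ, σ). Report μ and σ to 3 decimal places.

μ ≈ 3.749, σ ≈ 0.636

If T ~ Lognormal(μ,σ) then ln T ~ Normal(μ,σ), so the p-quantile of ln T is μ + z_p·σ.
ln(31) = 3.434 and ln(96) = 4.564; z_{0.31} = -0.4959, z_{0.9} = 1.282.
σ = (4.564 − 3.434)/(1.282 − (-0.4959)) = 0.636.
μ = 3.434 − (-0.4959)·0.636 = 3.749.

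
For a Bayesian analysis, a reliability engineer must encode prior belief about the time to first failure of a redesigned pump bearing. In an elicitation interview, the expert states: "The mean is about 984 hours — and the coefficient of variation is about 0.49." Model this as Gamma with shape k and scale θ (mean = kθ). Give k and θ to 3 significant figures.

For Gamma(k, scale θ): mean = kθ, variance = kθ², so CV = 1/√k.
CV = 0.49, hence k = 1/CV² = 4.16.
Then θ = mean/k = 984/4.16 = 236.

k ≈ 4.16, θ ≈ 236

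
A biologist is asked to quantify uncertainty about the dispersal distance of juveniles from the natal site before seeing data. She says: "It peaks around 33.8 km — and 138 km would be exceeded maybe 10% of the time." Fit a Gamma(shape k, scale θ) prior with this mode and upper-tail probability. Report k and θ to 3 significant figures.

k ≈ 1.93, θ ≈ 36.5

Gamma(k,θ) with k>1 has mode (k−1)θ, so θ = 33.8/(k−1).
Need P(X < 138) = 0.9 with θ tied to k this way. Start at k = 2, θ = 33.8: P(X<138) ≈ 0.914.
Too high — lower k to spread out. Iterating converges to k ≈ 1.93.
Then θ = 33.8/(1.93−1) ≈ 36.5.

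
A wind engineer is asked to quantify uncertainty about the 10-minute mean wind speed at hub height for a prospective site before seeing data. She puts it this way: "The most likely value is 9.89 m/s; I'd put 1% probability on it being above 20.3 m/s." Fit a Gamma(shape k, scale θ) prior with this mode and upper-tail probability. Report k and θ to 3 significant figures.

Gamma(k,θ) with k>1 has mode (k−1)θ, so θ = 9.89/(k−1).
Need P(X < 20.3) = 0.99 with θ tied to k this way. Start at k = 2, θ = 9.89: P(X<20.3) ≈ 0.608.
Too low — raise k to concentrate. Iterating converges to k ≈ 10.5.
Then θ = 9.89/(10.5−1) ≈ 1.05.

k ≈ 10.5, θ ≈ 1.05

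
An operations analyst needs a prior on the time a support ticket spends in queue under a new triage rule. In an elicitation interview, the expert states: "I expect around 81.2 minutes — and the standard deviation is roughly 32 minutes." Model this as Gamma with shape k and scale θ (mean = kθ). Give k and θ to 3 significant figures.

k ≈ 6.44, θ ≈ 12.6

For Gamma(k, scale θ): mean = kθ, variance = kθ², so CV = 1/√k.
CV = SD/mean = 32/81.2 = 0.3941, hence k = 1/CV² = 6.44.
Then θ = mean/k = 81.2/6.44 = 12.6.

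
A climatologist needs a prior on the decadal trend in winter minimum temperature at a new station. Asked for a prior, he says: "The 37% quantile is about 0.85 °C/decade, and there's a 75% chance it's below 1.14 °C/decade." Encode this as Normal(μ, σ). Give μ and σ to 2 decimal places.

μ = 0.95, σ = 0.29

The p-quantile of Normal(μ,σ) is μ + z_p·σ, with z_{0.37} = -0.3319 and z_{0.75} = 0.6745.
Eliminate σ: μ = (z₂·x₁ − z₁·x₂)/(z₂ − z₁) = (0.6745·0.85 − (-0.3319)·1.14)/1.006 = 0.95.
Then σ = (x₂ − x₁)/(z₂ − z₁) = (1.14 − 0.85)/1.006 = 0.29.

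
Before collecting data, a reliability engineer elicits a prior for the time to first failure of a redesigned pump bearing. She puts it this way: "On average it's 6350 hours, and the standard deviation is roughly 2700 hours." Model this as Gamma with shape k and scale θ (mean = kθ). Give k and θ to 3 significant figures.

For Gamma(k, scale θ): mean = kθ, variance = kθ², so CV = 1/√k.
CV = SD/mean = 2700/6350 = 0.4252, hence k = 1/CV² = 5.53.
Then θ = mean/k = 6350/5.53 = 1150.

k ≈ 5.53, θ ≈ 1150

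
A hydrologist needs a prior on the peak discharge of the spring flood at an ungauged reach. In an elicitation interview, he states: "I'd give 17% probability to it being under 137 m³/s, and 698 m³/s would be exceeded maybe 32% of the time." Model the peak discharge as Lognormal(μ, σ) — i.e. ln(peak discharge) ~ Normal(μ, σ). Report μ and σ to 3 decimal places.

If T ~ Lognormal(μ,σ) then ln T ~ Normal(μ,σ), so the p-quantile of ln T is μ + z_p·σ.
ln(137) = 4.92 and ln(698) = 6.548; z_{0.17} = -0.9542, z_{0.68} = 0.4677.
σ = (6.548 − 4.92)/(0.4677 − (-0.9542)) = 1.145.
μ = 4.92 − (-0.9542)·1.145 = 6.013.

μ ≈ 6.013, σ ≈ 1.145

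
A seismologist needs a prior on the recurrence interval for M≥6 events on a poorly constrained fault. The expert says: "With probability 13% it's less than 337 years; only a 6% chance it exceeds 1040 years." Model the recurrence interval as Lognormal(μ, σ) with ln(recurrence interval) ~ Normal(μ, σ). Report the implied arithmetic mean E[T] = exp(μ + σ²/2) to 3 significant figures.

If T ~ Lognormal(μ,σ) then ln T ~ Normal(μ,σ), so the p-quantile of ln T is μ + z_p·σ.
ln(337) = 5.82 and ln(1040) = 6.947; z_{0.13} = -1.126, z_{0.94} = 1.555.
σ = (6.947 − 5.82)/(1.555 − (-1.126)) = 0.420.
μ = 5.82 − (-1.126)·0.420 = 6.294.
E[T] = exp(μ + σ²/2) = exp(6.294 + 0.0883) = 591 years.

E[T] ≈ 591 years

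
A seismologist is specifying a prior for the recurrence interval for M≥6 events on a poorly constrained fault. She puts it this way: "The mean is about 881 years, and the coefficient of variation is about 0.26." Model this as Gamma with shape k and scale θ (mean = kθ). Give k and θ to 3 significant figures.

For Gamma(k, scale θ): mean = kθ, variance = kθ², so CV = 1/√k.
CV = 0.26, hence k = 1/CV² = 14.8.
Then θ = mean/k = 881/14.8 = 59.6.

k ≈ 14.8, θ ≈ 59.6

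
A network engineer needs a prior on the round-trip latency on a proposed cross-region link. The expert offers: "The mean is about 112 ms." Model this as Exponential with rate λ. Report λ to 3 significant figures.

Exponential mean = 1/λ, so λ = 1/112.0 = 0.00893.

λ ≈ 0.00893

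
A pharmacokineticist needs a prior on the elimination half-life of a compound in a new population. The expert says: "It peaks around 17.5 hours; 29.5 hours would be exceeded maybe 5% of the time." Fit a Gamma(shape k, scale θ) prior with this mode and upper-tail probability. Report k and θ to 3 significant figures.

k ≈ 11.2, θ ≈ 1.71

Gamma(k,θ) with k>1 has mode (k−1)θ, so θ = 17.5/(k−1).
Need P(X < 29.5) = 0.95 with θ tied to k this way. Start at k = 2, θ = 17.5: P(X<29.5) ≈ 0.502.
Too low — raise k to concentrate. Iterating converges to k ≈ 11.2.
Then θ = 17.5/(11.2−1) ≈ 1.71.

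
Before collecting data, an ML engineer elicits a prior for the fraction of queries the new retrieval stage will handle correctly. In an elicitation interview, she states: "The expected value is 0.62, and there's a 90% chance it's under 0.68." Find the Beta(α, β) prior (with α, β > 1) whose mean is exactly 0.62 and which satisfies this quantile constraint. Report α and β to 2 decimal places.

α ≈ 65.31, β ≈ 40.03

With mean 0.62 fixed, write α = 0.62s, β = 0.38s where s = α+β.
Need P(θ < 0.68) = 0.9 under Beta(0.62s, 0.38s). Normal approximation: (q−m)/√(m(1−m)/s) ≈ z_{0.9} = 1.28, so s ≈ 0.62·0.38·(1.28)²/(0.68−0.62)² = 107.5.
At s = 107.5: P(θ<0.68) ≈ 0.902. Adjusting to match 0.9 gives s ≈ 105.34.
So α = 0.62·105.34 ≈ 65.31, β = 0.38·105.34 ≈ 40.03.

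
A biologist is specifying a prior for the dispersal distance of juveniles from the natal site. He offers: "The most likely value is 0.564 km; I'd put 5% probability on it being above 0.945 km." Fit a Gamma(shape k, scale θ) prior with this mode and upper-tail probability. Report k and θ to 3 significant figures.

k ≈ 11.5, θ ≈ 0.0538

Gamma(k,θ) with k>1 has mode (k−1)θ, so θ = 0.564/(k−1).
Need P(X < 0.945) = 0.95 with θ tied to k this way. Start at k = 2, θ = 0.564: P(X<0.945) ≈ 0.499.
Too low — raise k to concentrate. Iterating converges to k ≈ 11.5.
Then θ = 0.564/(11.5−1) ≈ 0.0538.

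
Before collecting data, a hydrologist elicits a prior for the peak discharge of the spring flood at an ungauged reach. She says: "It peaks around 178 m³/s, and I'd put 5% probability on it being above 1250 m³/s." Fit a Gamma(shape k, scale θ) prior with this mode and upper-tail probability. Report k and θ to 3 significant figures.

k ≈ 1.57, θ ≈ 310

Gamma(k,θ) with k>1 has mode (k−1)θ, so θ = 178/(k−1).
Need P(X < 1250) = 0.95 with θ tied to k this way. Start at k = 2, θ = 178: P(X<1250) ≈ 0.993.
Too high — lower k to spread out. Iterating converges to k ≈ 1.57.
Then θ = 178/(1.57−1) ≈ 310.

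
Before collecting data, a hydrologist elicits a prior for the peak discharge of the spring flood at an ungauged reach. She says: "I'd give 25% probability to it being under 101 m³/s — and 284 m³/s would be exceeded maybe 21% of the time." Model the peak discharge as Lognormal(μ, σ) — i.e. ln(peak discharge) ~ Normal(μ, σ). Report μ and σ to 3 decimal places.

μ ≈ 5.086, σ ≈ 0.698

If T ~ Lognormal(μ,σ) then ln T ~ Normal(μ,σ), so the p-quantile of ln T is μ + z_p·σ.
ln(101) = 4.615 and ln(284) = 5.649; z_{0.25} = -0.6745, z_{0.79} = 0.8064.
σ = (5.649 − 4.615)/(0.8064 − (-0.6745)) = 0.698.
μ = 4.615 − (-0.6745)·0.698 = 5.086.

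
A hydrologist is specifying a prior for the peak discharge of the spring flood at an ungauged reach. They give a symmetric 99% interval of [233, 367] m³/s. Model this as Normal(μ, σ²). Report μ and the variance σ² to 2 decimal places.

μ = 300.00, σ² = 676.57

A symmetric 99% interval runs μ ± z·σ with z = 2.576.
Half-width = 67, so σ = 67/2.576 = 26.011 and σ² = 676.57.
μ is the interval midpoint, 300.00.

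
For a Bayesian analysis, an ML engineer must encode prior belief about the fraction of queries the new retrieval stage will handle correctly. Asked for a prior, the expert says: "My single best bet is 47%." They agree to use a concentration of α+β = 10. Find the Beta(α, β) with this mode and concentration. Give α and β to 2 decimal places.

For α,β > 1 the Beta mode is (α−1)/(α+β−2). With α+β = 10, the mode is (α−1)/8.
Set (α−1)/8 = 0.47 → α = 1 + 0.47·8 = 4.76.
β = 10 − α = 5.24.

α = 4.76, β = 5.24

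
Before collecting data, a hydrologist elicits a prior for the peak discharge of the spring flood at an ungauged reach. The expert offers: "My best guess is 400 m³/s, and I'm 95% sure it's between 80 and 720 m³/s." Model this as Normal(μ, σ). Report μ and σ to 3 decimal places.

μ = 400.000, σ = 163.268

A symmetric 95% interval runs μ ± z·σ with z = 1.96.
Half-width = 320, so σ = 320/1.96 = 163.268.
μ is the stated best guess, 400.000.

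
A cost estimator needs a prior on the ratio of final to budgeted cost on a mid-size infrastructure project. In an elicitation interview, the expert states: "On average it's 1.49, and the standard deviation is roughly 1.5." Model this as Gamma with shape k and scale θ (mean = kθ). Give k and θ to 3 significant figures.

k ≈ 0.987, θ ≈ 1.51

For Gamma(k, scale θ): mean = kθ, variance = kθ², so CV = 1/√k.
CV = SD/mean = 1.5/1.49 = 1.007, hence k = 1/CV² = 0.987.
Then θ = mean/k = 1.49/0.987 = 1.51.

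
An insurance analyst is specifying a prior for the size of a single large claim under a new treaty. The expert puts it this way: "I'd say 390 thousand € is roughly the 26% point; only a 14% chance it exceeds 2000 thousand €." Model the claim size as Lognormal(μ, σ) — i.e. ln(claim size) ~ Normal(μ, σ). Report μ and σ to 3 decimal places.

If T ~ Lognormal(μ,σ) then ln T ~ Normal(μ,σ), so the p-quantile of ln T is μ + z_p·σ.
ln(390) = 5.966 and ln(2000) = 7.601; z_{0.26} = -0.6433, z_{0.86} = 1.08.
σ = (7.601 − 5.966)/(1.08 − (-0.6433)) = 0.948.
μ = 5.966 − (-0.6433)·0.948 = 6.576.

μ ≈ 6.576, σ ≈ 0.948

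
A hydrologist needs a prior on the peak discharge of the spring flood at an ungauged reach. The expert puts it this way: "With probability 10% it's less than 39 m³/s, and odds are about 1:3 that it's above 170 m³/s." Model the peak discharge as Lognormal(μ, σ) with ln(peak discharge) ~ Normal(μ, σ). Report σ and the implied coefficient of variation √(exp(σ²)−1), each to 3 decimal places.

σ ≈ 0.753, CV ≈ 0.873

If T ~ Lognormal(μ,σ) then ln T ~ Normal(μ,σ), so the p-quantile of ln T is μ + z_p·σ.
ln(39) = 3.664 and ln(170) = 5.136; z_{0.1} = -1.282, z_{0.75} = 0.6745.
σ = (5.136 − 3.664)/(0.6745 − (-1.282)) = 0.753.
μ = 3.664 − (-1.282)·0.753 = 4.628.
CV = √(exp(σ²)−1) = √(exp(0.5665)−1) = 0.873.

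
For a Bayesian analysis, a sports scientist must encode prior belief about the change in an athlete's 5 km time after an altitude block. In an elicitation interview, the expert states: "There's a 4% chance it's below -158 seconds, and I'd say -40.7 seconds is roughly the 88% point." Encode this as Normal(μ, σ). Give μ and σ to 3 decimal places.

μ = -87.809, σ = 40.093

For Normal(μ,σ), the p-quantile is μ + z_p·σ. Here z_{0.04} = -1.751, z_{0.88} = 1.175.
So -158 = μ − 1.751σ and -40.7 = μ + 1.175σ.
Subtracting: σ = (-40.7 − -158)/(1.175 − (-1.751)) = 40.093.
Then μ = -158 − (-1.751)·40.093 = -87.809.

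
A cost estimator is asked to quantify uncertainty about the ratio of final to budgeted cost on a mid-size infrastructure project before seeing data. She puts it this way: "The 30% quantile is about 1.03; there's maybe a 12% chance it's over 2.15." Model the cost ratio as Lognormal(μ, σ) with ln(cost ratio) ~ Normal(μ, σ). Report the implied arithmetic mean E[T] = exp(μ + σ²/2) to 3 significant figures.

If T ~ Lognormal(μ,σ) then ln T ~ Normal(μ,σ), so the p-quantile of ln T is μ + z_p·σ.
ln(1.03) = 0.02956 and ln(2.15) = 0.7655; z_{0.3} = -0.5244, z_{0.88} = 1.175.
σ = (0.7655 − 0.02956)/(1.175 − (-0.5244)) = 0.433.
μ = 0.02956 − (-0.5244)·0.433 = 0.257.
E[T] = exp(μ + σ²/2) = exp(0.257 + 0.0938) = 1.42.

E[T] ≈ 1.42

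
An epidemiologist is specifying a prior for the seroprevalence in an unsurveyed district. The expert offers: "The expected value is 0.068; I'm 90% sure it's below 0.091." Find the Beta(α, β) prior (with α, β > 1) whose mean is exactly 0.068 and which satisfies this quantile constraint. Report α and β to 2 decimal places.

α ≈ 14.21, β ≈ 194.82

With mean 0.068 fixed, write α = 0.068s, β = 0.932s where s = α+β.
Need P(θ < 0.091) = 0.9 under Beta(0.068s, 0.932s). Normal approximation: (q−m)/√(m(1−m)/s) ≈ z_{0.9} = 1.28, so s ≈ 0.068·0.932·(1.28)²/(0.091−0.068)² = 196.8.
At s = 196.8: P(θ<0.091) ≈ 0.894. Adjusting to match 0.9 gives s ≈ 209.04.
So α = 0.068·209.04 ≈ 14.21, β = 0.932·209.04 ≈ 194.82.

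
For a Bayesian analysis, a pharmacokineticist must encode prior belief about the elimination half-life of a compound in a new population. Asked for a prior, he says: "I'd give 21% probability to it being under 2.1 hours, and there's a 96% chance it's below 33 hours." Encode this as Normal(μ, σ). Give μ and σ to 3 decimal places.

μ = 11.845, σ = 12.084

The p-quantile of Normal(μ,σ) is μ + z_p·σ, with z_{0.21} = -0.8064 and z_{0.96} = 1.751.
Eliminate σ: μ = (z₂·x₁ − z₁·x₂)/(z₂ − z₁) = (1.751·2.1 − (-0.8064)·33)/2.557 = 11.845.
Then σ = (x₂ − x₁)/(z₂ − z₁) = (33 − 2.1)/2.557 = 12.084.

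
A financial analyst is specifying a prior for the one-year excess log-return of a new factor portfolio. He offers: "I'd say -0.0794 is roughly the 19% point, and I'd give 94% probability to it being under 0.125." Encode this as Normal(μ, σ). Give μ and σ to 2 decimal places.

For Normal(μ,σ), the p-quantile is μ + z_p·σ. Here z_{0.19} = -0.8779, z_{0.94} = 1.555.
So -0.0794 = μ − 0.8779σ and 0.125 = μ + 1.555σ.
Subtracting: σ = (0.125 − -0.0794)/(1.555 − (-0.8779)) = 0.08.
Then μ = -0.0794 − (-0.8779)·0.08 = -0.01.

μ = -0.01, σ = 0.08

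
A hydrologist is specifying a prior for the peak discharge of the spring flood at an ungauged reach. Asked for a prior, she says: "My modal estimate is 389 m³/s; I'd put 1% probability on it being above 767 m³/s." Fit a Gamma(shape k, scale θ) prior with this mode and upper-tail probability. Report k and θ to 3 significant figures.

Gamma(k,θ) with k>1 has mode (k−1)θ, so θ = 389/(k−1).
Need P(X < 767) = 0.99 with θ tied to k this way. Start at k = 2, θ = 389: P(X<767) ≈ 0.586.
Too low — raise k to concentrate. Iterating converges to k ≈ 11.7.
Then θ = 389/(11.7−1) ≈ 36.4.

k ≈ 11.7, θ ≈ 36.4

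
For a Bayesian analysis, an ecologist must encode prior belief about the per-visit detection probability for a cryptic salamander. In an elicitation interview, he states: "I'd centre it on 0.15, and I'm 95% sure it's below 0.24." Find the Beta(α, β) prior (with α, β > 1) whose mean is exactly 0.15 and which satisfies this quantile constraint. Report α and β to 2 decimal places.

With mean 0.15 fixed, write α = 0.15s, β = 0.85s where s = α+β.
Need P(θ < 0.24) = 0.95 under Beta(0.15s, 0.85s). Normal approximation: (q−m)/√(m(1−m)/s) ≈ z_{0.95} = 1.64, so s ≈ 0.15·0.85·(1.64)²/(0.24−0.15)² = 42.6.
At s = 42.6: P(θ<0.24) ≈ 0.938. Adjusting to match 0.95 gives s ≈ 49.59.
So α = 0.15·49.59 ≈ 7.44, β = 0.85·49.59 ≈ 42.15.

α ≈ 7.44, β ≈ 42.15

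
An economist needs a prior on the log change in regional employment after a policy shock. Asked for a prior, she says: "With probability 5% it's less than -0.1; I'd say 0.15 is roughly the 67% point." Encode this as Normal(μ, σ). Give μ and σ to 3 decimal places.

μ = 0.097, σ = 0.120

The p-quantile of Normal(μ,σ) is μ + z_p·σ, with z_{0.05} = -1.645 and z_{0.67} = 0.4399.
Eliminate σ: μ = (z₂·x₁ − z₁·x₂)/(z₂ − z₁) = (0.4399·-0.1 − (-1.645)·0.15)/2.085 = 0.097.
Then σ = (x₂ − x₁)/(z₂ − z₁) = (0.15 − -0.1)/2.085 = 0.120.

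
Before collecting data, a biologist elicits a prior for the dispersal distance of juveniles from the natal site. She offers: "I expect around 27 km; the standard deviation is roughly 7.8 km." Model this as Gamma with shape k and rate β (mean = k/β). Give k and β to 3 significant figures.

k ≈ 12, β ≈ 0.444

For Gamma(k, rate β): mean = k/β, variance = k/β², so CV = 1/√k.
CV = SD/mean = 7.8/27 = 0.2889, hence k = 1/CV² = 12.
Then β = k/mean = 12/27 = 0.444.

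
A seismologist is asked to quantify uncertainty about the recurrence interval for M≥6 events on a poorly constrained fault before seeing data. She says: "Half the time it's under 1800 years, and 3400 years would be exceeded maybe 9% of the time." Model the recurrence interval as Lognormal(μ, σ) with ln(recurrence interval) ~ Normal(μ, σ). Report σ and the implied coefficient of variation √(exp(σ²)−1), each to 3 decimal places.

σ ≈ 0.474, CV ≈ 0.502

If T ~ Lognormal(μ,σ) then ln T ~ Normal(μ,σ), so the p-quantile of ln T is μ + z_p·σ.
ln(1800) = 7.496 and ln(3400) = 8.132; z_{0.5} = 0, z_{0.91} = 1.341.
σ = (8.132 − 7.496)/(1.341 − (0)) = 0.474.
μ = 7.496 − (0)·0.474 = 7.496.
CV = √(exp(σ²)−1) = √(exp(0.2250)−1) = 0.502.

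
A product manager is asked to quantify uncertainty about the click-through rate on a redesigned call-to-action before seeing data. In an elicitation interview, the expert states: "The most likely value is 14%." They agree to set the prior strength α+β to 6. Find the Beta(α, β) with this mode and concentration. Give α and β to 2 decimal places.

For α,β > 1 the Beta mode is (α−1)/(α+β−2). With α+β = 6, the mode is (α−1)/4.
Set (α−1)/4 = 0.14 → α = 1 + 0.14·4 = 1.56.
β = 6 − α = 4.44.

α = 1.56, β = 4.44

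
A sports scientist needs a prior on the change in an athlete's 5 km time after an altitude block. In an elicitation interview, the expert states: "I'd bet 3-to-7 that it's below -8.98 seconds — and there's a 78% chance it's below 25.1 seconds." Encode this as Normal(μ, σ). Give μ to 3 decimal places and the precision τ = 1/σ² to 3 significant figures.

μ = 4.803, τ = 0.00145

The p-quantile of Normal(μ,σ) is μ + z_p·σ, with z_{0.3} = -0.5244 and z_{0.78} = 0.7722.
Eliminate σ: μ = (z₂·x₁ − z₁·x₂)/(z₂ − z₁) = (0.7722·-8.98 − (-0.5244)·25.1)/1.297 = 4.803.
Then σ = (x₂ − x₁)/(z₂ − z₁) = (25.1 − -8.98)/1.297 = 26.284.
Precision τ = 1/σ² = 1/26.28² = 0.00145.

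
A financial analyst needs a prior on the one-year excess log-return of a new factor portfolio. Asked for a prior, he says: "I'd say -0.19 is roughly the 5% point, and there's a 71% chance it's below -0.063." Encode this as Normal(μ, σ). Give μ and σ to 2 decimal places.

μ = -0.09, σ = 0.06

For Normal(μ,σ), the p-quantile is μ + z_p·σ. Here z_{0.05} = -1.645, z_{0.71} = 0.5534.
So -0.19 = μ − 1.645σ and -0.063 = μ + 0.5534σ.
Subtracting: σ = (-0.063 − -0.19)/(0.5534 − (-1.645)) = 0.06.
Then μ = -0.19 − (-1.645)·0.06 = -0.09.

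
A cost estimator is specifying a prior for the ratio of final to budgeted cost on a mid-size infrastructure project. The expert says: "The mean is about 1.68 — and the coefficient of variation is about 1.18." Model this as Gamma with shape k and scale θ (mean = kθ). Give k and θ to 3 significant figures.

For Gamma(k, scale θ): mean = kθ, variance = kθ², so CV = 1/√k.
CV = 1.18, hence k = 1/CV² = 0.718.
Then θ = mean/k = 1.68/0.718 = 2.34.

k ≈ 0.718, θ ≈ 2.34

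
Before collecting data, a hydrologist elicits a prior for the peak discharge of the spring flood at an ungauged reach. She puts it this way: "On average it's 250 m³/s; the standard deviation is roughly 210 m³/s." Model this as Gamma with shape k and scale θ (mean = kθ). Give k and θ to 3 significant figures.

k ≈ 1.42, θ ≈ 176

For Gamma(k, scale θ): mean = kθ, variance = kθ², so CV = 1/√k.
CV = SD/mean = 210/250 = 0.84, hence k = 1/CV² = 1.42.
Then θ = mean/k = 250/1.42 = 176.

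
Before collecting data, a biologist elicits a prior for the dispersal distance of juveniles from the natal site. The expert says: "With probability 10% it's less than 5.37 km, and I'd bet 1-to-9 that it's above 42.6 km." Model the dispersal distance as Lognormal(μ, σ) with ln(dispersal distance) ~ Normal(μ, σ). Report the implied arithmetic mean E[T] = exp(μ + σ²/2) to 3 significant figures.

E[T] ≈ 21 km

If T ~ Lognormal(μ,σ) then ln T ~ Normal(μ,σ), so the p-quantile of ln T is μ + z_p·σ.
ln(5.37) = 1.681 and ln(42.6) = 3.752; z_{0.1} = -1.282, z_{0.9} = 1.282.
σ = (3.752 − 1.681)/(1.282 − (-1.282)) = 0.808.
μ = 1.681 − (-1.282)·0.808 = 2.716.
E[T] = exp(μ + σ²/2) = exp(2.716 + 0.3264) = 21 km.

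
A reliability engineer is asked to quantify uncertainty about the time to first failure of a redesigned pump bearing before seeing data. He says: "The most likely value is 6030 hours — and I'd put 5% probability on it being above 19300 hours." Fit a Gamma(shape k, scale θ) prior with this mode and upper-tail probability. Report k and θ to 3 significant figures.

k ≈ 2.94, θ ≈ 3110

Gamma(k,θ) with k>1 has mode (k−1)θ, so θ = 6030/(k−1).
Need P(X < 19300) = 0.95 with θ tied to k this way. Start at k = 2, θ = 6030: P(X<19300) ≈ 0.829.
Too low — raise k to concentrate. Iterating converges to k ≈ 2.94.
Then θ = 6030/(2.94−1) ≈ 3110.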